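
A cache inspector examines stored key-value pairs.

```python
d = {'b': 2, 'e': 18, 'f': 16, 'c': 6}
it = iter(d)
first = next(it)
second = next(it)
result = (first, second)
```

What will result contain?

Step 1: iter(d) iterates over keys: ['b', 'e', 'f', 'c'].
Step 2: first = next(it) = 'b', second = next(it) = 'e'.
Therefore result = ('b', 'e').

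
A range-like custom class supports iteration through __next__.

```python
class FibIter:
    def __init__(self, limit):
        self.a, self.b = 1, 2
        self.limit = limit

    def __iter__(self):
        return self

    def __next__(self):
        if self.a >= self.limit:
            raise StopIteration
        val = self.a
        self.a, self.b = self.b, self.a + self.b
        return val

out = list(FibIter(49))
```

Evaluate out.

Step 1: Fibonacci-like sequence (a=1, b=2) until >= 49:
  Yield 1, then a,b = 2,3
  Yield 2, then a,b = 3,5
  Yield 3, then a,b = 5,8
  Yield 5, then a,b = 8,13
  Yield 8, then a,b = 13,21
  Yield 13, then a,b = 21,34
  Yield 21, then a,b = 34,55
  Yield 34, then a,b = 55,89
Step 2: 55 >= 49, stop.
Therefore out = [1, 2, 3, 5, 8, 13, 21, 34].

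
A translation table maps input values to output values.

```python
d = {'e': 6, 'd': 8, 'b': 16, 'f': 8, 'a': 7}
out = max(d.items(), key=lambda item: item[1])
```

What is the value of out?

Step 1: Find item with maximum value:
  ('e', 6)
  ('d', 8)
  ('b', 16)
  ('f', 8)
  ('a', 7)
Step 2: Maximum value is 16 at key 'b'.
Therefore out = ('b', 16).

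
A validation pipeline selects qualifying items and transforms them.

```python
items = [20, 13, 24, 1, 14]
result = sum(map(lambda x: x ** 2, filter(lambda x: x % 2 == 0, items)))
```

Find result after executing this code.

Step 1: Filter even numbers from [20, 13, 24, 1, 14]: [20, 24, 14]
Step 2: Square each: [400, 576, 196]
Step 3: Sum = 1172.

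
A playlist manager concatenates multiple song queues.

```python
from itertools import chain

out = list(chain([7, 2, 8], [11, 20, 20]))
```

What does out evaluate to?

Step 1: chain() concatenates iterables: [7, 2, 8] + [11, 20, 20].
Therefore out = [7, 2, 8, 11, 20, 20].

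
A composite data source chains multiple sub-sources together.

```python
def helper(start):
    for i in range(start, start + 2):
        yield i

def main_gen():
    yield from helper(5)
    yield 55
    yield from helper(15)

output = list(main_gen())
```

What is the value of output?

Step 1: main_gen() delegates to helper(5):
  yield 5
  yield 6
Step 2: yield 55
Step 3: Delegates to helper(15):
  yield 15
  yield 16
Therefore output = [5, 6, 55, 15, 16].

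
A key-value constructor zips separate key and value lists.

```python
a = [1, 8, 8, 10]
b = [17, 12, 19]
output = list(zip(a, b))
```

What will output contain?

Step 1: zip stops at shortest (len(a)=4, len(b)=3):
  Index 0: (1, 17)
  Index 1: (8, 12)
  Index 2: (8, 19)
Step 2: Last element of a (10) has no pair, dropped.
Therefore output = [(1, 17), (8, 12), (8, 19)].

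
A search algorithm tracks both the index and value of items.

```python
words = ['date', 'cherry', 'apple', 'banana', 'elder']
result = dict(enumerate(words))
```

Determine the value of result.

Step 1: enumerate pairs indices with words:
  0 -> 'date'
  1 -> 'cherry'
  2 -> 'apple'
  3 -> 'banana'
  4 -> 'elder'
Therefore result = {0: 'date', 1: 'cherry', 2: 'apple', 3: 'banana', 4: 'elder'}.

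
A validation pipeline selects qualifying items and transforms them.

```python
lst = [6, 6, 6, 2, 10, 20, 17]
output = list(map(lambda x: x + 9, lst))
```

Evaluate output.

Step 1: Apply lambda x: x + 9 to each element:
  6 -> 15
  6 -> 15
  6 -> 15
  2 -> 11
  10 -> 19
  20 -> 29
  17 -> 26
Therefore output = [15, 15, 15, 11, 19, 29, 26].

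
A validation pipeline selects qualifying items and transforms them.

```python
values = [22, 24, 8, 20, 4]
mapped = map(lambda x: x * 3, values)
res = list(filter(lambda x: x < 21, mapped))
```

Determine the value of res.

Step 1: Map x * 3:
  22 -> 66
  24 -> 72
  8 -> 24
  20 -> 60
  4 -> 12
Step 2: Filter for < 21:
  66: removed
  72: removed
  24: removed
  60: removed
  12: kept
Therefore res = [12].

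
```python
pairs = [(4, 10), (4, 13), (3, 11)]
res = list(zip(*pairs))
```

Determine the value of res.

Step 1: zip(*pairs) transposes: unzips [(4, 10), (4, 13), (3, 11)] into separate sequences.
Step 2: First elements: (4, 4, 3), second elements: (10, 13, 11).
Therefore res = [(4, 4, 3), (10, 13, 11)].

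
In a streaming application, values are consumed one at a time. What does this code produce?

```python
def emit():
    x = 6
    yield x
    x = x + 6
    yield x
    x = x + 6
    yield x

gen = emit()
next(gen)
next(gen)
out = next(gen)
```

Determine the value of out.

Step 1: Trace through generator execution:
  Yield 1: x starts at 6, yield 6
  Yield 2: x = 6 + 6 = 12, yield 12
  Yield 3: x = 12 + 6 = 18, yield 18
Step 2: First next() gets 6, second next() gets the second value, third next() yields 18.
Therefore out = 18.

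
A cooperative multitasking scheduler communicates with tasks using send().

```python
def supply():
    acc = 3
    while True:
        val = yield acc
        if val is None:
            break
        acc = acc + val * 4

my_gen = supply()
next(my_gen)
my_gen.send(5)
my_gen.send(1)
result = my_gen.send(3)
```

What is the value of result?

Step 1: next() -> yield acc=3.
Step 2: send(5) -> val=5, acc = 3 + 5*4 = 23, yield 23.
Step 3: send(1) -> val=1, acc = 23 + 1*4 = 27, yield 27.
Step 4: send(3) -> val=3, acc = 27 + 3*4 = 39, yield 39.
Therefore result = 39.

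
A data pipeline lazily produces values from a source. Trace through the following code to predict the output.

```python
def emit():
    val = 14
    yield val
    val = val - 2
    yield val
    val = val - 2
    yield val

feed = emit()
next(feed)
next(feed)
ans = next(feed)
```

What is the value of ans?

Step 1: Trace through generator execution:
  Yield 1: val starts at 14, yield 14
  Yield 2: val = 14 - 2 = 12, yield 12
  Yield 3: val = 12 - 2 = 10, yield 10
Step 2: First next() gets 14, second next() gets the second value, third next() yields 10.
Therefore ans = 10.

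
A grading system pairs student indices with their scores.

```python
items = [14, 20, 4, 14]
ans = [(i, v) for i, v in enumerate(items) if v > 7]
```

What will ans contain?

Step 1: Filter enumerate([14, 20, 4, 14]) keeping v > 7:
  (0, 14): 14 > 7, included
  (1, 20): 20 > 7, included
  (2, 4): 4 <= 7, excluded
  (3, 14): 14 > 7, included
Therefore ans = [(0, 14), (1, 20), (3, 14)].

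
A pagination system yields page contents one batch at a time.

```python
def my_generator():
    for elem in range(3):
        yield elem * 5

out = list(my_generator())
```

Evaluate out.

Step 1: For each elem in range(3), yield elem * 5:
  elem=0: yield 0 * 5 = 0
  elem=1: yield 1 * 5 = 5
  elem=2: yield 2 * 5 = 10
Therefore out = [0, 5, 10].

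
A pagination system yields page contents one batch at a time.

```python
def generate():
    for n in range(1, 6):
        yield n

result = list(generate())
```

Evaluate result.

Step 1: The generator yields each value from range(1, 6).
Step 2: list() consumes all yields: [1, 2, 3, 4, 5].
Therefore result = [1, 2, 3, 4, 5].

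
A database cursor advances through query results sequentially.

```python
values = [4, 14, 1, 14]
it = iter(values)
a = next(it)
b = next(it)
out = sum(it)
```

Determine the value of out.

Step 1: Create iterator over [4, 14, 1, 14].
Step 2: a = next() = 4, b = next() = 14.
Step 3: sum() of remaining [1, 14] = 15.
Therefore out = 15.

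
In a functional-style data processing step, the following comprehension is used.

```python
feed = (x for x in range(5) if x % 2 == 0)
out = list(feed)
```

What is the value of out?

Step 1: Filter range(5) keeping only even values:
  x=0: even, included
  x=1: odd, excluded
  x=2: even, included
  x=3: odd, excluded
  x=4: even, included
Therefore out = [0, 2, 4].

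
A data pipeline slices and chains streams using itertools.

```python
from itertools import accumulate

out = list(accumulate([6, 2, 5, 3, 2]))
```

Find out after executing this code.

Step 1: accumulate computes running sums:
  + 6 = 6
  + 2 = 8
  + 5 = 13
  + 3 = 16
  + 2 = 18
Therefore out = [6, 8, 13, 16, 18].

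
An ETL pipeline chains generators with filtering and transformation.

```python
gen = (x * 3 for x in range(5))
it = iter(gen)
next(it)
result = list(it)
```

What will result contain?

Step 1: Generator produces [0, 3, 6, 9, 12].
Step 2: next(it) consumes first element (0).
Step 3: list(it) collects remaining: [3, 6, 9, 12].
Therefore result = [3, 6, 9, 12].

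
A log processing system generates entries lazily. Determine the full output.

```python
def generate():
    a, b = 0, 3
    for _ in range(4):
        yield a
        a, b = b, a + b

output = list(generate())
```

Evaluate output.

Step 1: Fibonacci-like sequence starting with a=0, b=3:
  Iteration 1: yield a=0, then a,b = 3,3
  Iteration 2: yield a=3, then a,b = 3,6
  Iteration 3: yield a=3, then a,b = 6,9
  Iteration 4: yield a=6, then a,b = 9,15
Therefore output = [0, 3, 3, 6].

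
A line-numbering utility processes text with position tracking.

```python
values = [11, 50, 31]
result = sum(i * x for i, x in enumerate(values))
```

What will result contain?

Step 1: Compute i * x for each (i, x) in enumerate([11, 50, 31]):
  i=0, x=11: 0*11 = 0
  i=1, x=50: 1*50 = 50
  i=2, x=31: 2*31 = 62
Step 2: sum = 0 + 50 + 62 = 112.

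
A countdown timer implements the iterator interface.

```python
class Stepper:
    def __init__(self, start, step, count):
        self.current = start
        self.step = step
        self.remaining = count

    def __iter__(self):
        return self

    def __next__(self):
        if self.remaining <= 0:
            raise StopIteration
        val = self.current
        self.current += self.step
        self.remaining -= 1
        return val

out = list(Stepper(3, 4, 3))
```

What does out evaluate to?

Step 1: Stepper starts at 3, increments by 4, for 3 steps:
  Yield 3, then current += 4
  Yield 7, then current += 4
  Yield 11, then current += 4
Therefore out = [3, 7, 11].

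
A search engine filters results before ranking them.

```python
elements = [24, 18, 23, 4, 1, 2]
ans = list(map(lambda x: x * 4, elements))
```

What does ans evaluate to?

Step 1: Apply lambda x: x * 4 to each element:
  24 -> 96
  18 -> 72
  23 -> 92
  4 -> 16
  1 -> 4
  2 -> 8
Therefore ans = [96, 72, 92, 16, 4, 8].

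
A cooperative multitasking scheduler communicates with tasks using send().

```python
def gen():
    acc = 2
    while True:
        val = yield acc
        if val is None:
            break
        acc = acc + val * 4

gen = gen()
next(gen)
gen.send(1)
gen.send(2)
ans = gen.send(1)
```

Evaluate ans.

Step 1: next() -> yield acc=2.
Step 2: send(1) -> val=1, acc = 2 + 1*4 = 6, yield 6.
Step 3: send(2) -> val=2, acc = 6 + 2*4 = 14, yield 14.
Step 4: send(1) -> val=1, acc = 14 + 1*4 = 18, yield 18.
Therefore ans = 18.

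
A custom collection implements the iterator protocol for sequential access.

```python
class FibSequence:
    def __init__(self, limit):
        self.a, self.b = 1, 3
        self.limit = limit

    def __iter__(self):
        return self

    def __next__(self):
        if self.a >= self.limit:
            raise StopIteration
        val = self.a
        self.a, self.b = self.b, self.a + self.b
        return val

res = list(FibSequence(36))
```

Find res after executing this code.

Step 1: Fibonacci-like sequence (a=1, b=3) until >= 36:
  Yield 1, then a,b = 3,4
  Yield 3, then a,b = 4,7
  Yield 4, then a,b = 7,11
  Yield 7, then a,b = 11,18
  Yield 11, then a,b = 18,29
  Yield 18, then a,b = 29,47
  Yield 29, then a,b = 47,76
Step 2: 47 >= 36, stop.
Therefore res = [1, 3, 4, 7, 11, 18, 29].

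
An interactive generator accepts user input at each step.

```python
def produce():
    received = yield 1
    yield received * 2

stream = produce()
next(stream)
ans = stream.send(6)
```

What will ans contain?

Step 1: next(stream) advances to first yield, producing 1.
Step 2: send(6) resumes, received = 6.
Step 3: yield received * 2 = 6 * 2 = 12.
Therefore ans = 12.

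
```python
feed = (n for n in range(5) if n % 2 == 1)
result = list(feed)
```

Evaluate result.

Step 1: Filter range(5) keeping only odd values:
  n=0: even, excluded
  n=1: odd, included
  n=2: even, excluded
  n=3: odd, included
  n=4: even, excluded
Therefore result = [1, 3].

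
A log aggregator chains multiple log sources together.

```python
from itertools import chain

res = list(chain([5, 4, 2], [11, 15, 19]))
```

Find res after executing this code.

Step 1: chain() concatenates iterables: [5, 4, 2] + [11, 15, 19].
Therefore res = [5, 4, 2, 11, 15, 19].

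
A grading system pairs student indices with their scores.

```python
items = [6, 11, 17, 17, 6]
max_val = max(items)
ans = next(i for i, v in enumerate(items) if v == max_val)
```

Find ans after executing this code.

Step 1: max([6, 11, 17, 17, 6]) = 17.
Step 2: Find first index where value == 17:
  Index 0: 6 != 17
  Index 1: 11 != 17
  Index 2: 17 == 17, found!
Therefore ans = 2.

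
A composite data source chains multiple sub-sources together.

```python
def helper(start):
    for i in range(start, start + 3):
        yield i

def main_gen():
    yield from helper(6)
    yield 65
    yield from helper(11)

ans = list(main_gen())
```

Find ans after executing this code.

Step 1: main_gen() delegates to helper(6):
  yield 6
  yield 7
  yield 8
Step 2: yield 65
Step 3: Delegates to helper(11):
  yield 11
  yield 12
  yield 13
Therefore ans = [6, 7, 8, 65, 11, 12, 13].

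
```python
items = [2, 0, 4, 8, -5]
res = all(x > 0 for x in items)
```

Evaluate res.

Step 1: Check x > 0 for each element in [2, 0, 4, 8, -5]:
  2 > 0: True
  0 > 0: False
  4 > 0: True
  8 > 0: True
  -5 > 0: False
Step 2: all() returns False.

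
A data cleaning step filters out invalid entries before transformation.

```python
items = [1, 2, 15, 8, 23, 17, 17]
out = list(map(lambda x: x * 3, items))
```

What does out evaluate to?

Step 1: Apply lambda x: x * 3 to each element:
  1 -> 3
  2 -> 6
  15 -> 45
  8 -> 24
  23 -> 69
  17 -> 51
  17 -> 51
Therefore out = [3, 6, 45, 24, 69, 51, 51].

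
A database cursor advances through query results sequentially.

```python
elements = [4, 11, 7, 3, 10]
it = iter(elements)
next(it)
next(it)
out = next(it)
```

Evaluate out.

Step 1: Create iterator over [4, 11, 7, 3, 10].
Step 2: next() consumes 4.
Step 3: next() consumes 11.
Step 4: next() returns 7.
Therefore out = 7.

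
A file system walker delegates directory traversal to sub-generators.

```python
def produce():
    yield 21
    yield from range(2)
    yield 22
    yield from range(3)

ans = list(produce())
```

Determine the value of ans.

Step 1: Trace yields in order:
  yield 21
  yield 0
  yield 1
  yield 22
  yield 0
  yield 1
  yield 2
Therefore ans = [21, 0, 1, 22, 0, 1, 2].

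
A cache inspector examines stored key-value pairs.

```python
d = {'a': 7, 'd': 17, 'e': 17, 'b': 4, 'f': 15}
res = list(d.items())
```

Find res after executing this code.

Step 1: d.items() returns (key, value) pairs in insertion order.
Therefore res = [('a', 7), ('d', 17), ('e', 17), ('b', 4), ('f', 15)].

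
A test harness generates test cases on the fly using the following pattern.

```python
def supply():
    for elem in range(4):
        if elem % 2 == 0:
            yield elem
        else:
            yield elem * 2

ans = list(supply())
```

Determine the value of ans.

Step 1: For each elem in range(4), yield elem if even, else elem*2:
  elem=0 (even): yield 0
  elem=1 (odd): yield 1*2 = 2
  elem=2 (even): yield 2
  elem=3 (odd): yield 3*2 = 6
Therefore ans = [0, 2, 2, 6].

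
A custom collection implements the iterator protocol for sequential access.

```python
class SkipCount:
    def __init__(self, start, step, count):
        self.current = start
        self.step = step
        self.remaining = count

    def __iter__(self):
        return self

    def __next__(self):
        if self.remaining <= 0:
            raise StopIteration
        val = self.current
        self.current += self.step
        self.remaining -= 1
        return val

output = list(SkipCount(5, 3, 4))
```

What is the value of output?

Step 1: SkipCount starts at 5, increments by 3, for 4 steps:
  Yield 5, then current += 3
  Yield 8, then current += 3
  Yield 11, then current += 3
  Yield 14, then current += 3
Therefore output = [5, 8, 11, 14].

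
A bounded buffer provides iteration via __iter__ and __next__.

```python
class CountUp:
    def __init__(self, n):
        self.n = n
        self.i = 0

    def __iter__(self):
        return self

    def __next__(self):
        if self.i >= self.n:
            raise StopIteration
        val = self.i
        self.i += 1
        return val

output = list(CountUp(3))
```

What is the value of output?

Step 1: CountUp(3) creates an iterator counting 0 to 2.
Step 2: list() consumes all values: [0, 1, 2].
Therefore output = [0, 1, 2].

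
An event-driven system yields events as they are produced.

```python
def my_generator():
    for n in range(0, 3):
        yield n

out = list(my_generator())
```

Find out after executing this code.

Step 1: The generator yields each value from range(0, 3).
Step 2: list() consumes all yields: [0, 1, 2].
Therefore out = [0, 1, 2].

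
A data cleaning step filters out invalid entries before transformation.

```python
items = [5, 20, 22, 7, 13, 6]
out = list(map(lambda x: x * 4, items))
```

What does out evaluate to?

Step 1: Apply lambda x: x * 4 to each element:
  5 -> 20
  20 -> 80
  22 -> 88
  7 -> 28
  13 -> 52
  6 -> 24
Therefore out = [20, 80, 88, 28, 52, 24].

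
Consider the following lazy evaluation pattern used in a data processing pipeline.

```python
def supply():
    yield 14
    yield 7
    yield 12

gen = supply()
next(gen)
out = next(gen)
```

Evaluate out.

Step 1: supply() creates a generator.
Step 2: next(gen) yields 14 (consumed and discarded).
Step 3: next(gen) yields 7, assigned to out.
Therefore out = 7.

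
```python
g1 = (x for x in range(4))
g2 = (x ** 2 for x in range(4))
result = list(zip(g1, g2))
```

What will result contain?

Step 1: g1 produces [0, 1, 2, 3].
Step 2: g2 produces [0, 1, 4, 9].
Step 3: zip pairs them: [(0, 0), (1, 1), (2, 4), (3, 9)].
Therefore result = [(0, 0), (1, 1), (2, 4), (3, 9)].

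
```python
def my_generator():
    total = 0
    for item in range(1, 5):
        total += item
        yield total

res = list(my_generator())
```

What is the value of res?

Step 1: Generator accumulates running sum:
  item=1: total = 1, yield 1
  item=2: total = 3, yield 3
  item=3: total = 6, yield 6
  item=4: total = 10, yield 10
Therefore res = [1, 3, 6, 10].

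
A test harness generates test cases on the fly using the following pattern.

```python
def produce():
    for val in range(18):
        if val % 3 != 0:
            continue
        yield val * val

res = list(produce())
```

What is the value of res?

Step 1: Only yield val**2 when val is divisible by 3:
  val=0: 0 % 3 == 0, yield 0**2 = 0
  val=3: 3 % 3 == 0, yield 3**2 = 9
  val=6: 6 % 3 == 0, yield 6**2 = 36
  val=9: 9 % 3 == 0, yield 9**2 = 81
  val=12: 12 % 3 == 0, yield 12**2 = 144
  val=15: 15 % 3 == 0, yield 15**2 = 225
Therefore res = [0, 9, 36, 81, 144, 225].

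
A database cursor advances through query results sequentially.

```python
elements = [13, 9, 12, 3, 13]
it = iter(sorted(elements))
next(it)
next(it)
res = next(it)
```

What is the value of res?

Step 1: sorted([13, 9, 12, 3, 13]) = [3, 9, 12, 13, 13].
Step 2: Create iterator and skip 2 elements.
Step 3: next() returns 12.
Therefore res = 12.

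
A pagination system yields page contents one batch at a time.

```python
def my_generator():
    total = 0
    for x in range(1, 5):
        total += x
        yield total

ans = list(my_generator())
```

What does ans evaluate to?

Step 1: Generator accumulates running sum:
  x=1: total = 1, yield 1
  x=2: total = 3, yield 3
  x=3: total = 6, yield 6
  x=4: total = 10, yield 10
Therefore ans = [1, 3, 6, 10].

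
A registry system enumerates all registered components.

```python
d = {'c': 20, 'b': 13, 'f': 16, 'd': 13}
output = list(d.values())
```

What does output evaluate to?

Step 1: d.values() returns the dictionary values in insertion order.
Therefore output = [20, 13, 16, 13].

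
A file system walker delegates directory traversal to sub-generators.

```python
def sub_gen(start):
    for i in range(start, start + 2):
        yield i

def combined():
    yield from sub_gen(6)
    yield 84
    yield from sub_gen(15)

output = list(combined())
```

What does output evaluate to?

Step 1: combined() delegates to sub_gen(6):
  yield 6
  yield 7
Step 2: yield 84
Step 3: Delegates to sub_gen(15):
  yield 15
  yield 16
Therefore output = [6, 7, 84, 15, 16].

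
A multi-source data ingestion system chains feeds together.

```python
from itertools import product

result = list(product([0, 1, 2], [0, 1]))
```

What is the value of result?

Step 1: product([0, 1, 2], [0, 1]) gives all pairs:
  (0, 0)
  (0, 1)
  (1, 0)
  (1, 1)
  (2, 0)
  (2, 1)
Therefore result = [(0, 0), (0, 1), (1, 0), (1, 1), (2, 0), (2, 1)].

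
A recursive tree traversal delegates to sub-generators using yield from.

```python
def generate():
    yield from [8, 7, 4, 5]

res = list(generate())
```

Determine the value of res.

Step 1: yield from delegates to the iterable, yielding each element.
Step 2: Collected values: [8, 7, 4, 5].
Therefore res = [8, 7, 4, 5].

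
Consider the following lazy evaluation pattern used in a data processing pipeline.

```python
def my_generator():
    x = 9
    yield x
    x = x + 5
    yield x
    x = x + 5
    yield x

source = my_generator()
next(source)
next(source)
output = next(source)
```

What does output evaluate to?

Step 1: Trace through generator execution:
  Yield 1: x starts at 9, yield 9
  Yield 2: x = 9 + 5 = 14, yield 14
  Yield 3: x = 14 + 5 = 19, yield 19
Step 2: First next() gets 9, second next() gets the second value, third next() yields 19.
Therefore output = 19.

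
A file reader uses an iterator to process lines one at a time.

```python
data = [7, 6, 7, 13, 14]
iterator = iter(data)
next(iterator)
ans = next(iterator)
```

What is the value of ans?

Step 1: Create iterator over [7, 6, 7, 13, 14].
Step 2: next() consumes 7.
Step 3: next() returns 6.
Therefore ans = 6.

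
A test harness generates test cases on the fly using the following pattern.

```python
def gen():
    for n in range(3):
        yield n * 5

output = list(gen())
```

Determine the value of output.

Step 1: For each n in range(3), yield n * 5:
  n=0: yield 0 * 5 = 0
  n=1: yield 1 * 5 = 5
  n=2: yield 2 * 5 = 10
Therefore output = [0, 5, 10].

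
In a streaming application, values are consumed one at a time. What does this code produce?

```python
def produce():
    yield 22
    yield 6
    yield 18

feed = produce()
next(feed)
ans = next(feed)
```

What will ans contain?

Step 1: produce() creates a generator.
Step 2: next(feed) yields 22 (consumed and discarded).
Step 3: next(feed) yields 6, assigned to ans.
Therefore ans = 6.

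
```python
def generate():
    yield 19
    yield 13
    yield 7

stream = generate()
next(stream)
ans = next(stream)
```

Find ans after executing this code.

Step 1: generate() creates a generator.
Step 2: next(stream) yields 19 (consumed and discarded).
Step 3: next(stream) yields 13, assigned to ans.
Therefore ans = 13.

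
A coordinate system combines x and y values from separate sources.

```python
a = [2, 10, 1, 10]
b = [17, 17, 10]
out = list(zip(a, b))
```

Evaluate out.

Step 1: zip stops at shortest (len(a)=4, len(b)=3):
  Index 0: (2, 17)
  Index 1: (10, 17)
  Index 2: (1, 10)
Step 2: Last element of a (10) has no pair, dropped.
Therefore out = [(2, 17), (10, 17), (1, 10)].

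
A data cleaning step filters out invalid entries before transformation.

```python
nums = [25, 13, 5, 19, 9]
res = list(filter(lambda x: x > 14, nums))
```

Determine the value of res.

Step 1: Filter elements > 14:
  25: kept
  13: removed
  5: removed
  19: kept
  9: removed
Therefore res = [25, 19].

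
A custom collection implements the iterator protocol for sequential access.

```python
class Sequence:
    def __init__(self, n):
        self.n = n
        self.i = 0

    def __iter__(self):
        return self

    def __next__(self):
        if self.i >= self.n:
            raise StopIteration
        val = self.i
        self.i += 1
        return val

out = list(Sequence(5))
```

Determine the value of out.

Step 1: Sequence(5) creates an iterator counting 0 to 4.
Step 2: list() consumes all values: [0, 1, 2, 3, 4].
Therefore out = [0, 1, 2, 3, 4].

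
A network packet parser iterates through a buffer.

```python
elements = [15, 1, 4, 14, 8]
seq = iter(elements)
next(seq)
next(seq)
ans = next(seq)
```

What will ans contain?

Step 1: Create iterator over [15, 1, 4, 14, 8].
Step 2: next() consumes 15.
Step 3: next() consumes 1.
Step 4: next() returns 4.
Therefore ans = 4.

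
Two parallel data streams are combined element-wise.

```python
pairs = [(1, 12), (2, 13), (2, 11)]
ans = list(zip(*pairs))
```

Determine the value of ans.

Step 1: zip(*pairs) transposes: unzips [(1, 12), (2, 13), (2, 11)] into separate sequences.
Step 2: First elements: (1, 2, 2), second elements: (12, 13, 11).
Therefore ans = [(1, 2, 2), (12, 13, 11)].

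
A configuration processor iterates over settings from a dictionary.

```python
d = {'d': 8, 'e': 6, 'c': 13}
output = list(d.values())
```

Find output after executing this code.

Step 1: d.values() returns the dictionary values in insertion order.
Therefore output = [8, 6, 13].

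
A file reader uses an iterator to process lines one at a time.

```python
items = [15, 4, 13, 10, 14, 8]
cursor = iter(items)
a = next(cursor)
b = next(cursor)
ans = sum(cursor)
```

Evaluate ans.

Step 1: Create iterator over [15, 4, 13, 10, 14, 8].
Step 2: a = next() = 15, b = next() = 4.
Step 3: sum() of remaining [13, 10, 14, 8] = 45.
Therefore ans = 45.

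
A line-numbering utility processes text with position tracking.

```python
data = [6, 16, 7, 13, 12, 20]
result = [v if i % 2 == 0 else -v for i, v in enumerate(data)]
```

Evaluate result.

Step 1: For each (i, v), keep v if i is even, negate if odd:
  i=0 (even): keep 6
  i=1 (odd): negate to -16
  i=2 (even): keep 7
  i=3 (odd): negate to -13
  i=4 (even): keep 12
  i=5 (odd): negate to -20
Therefore result = [6, -16, 7, -13, 12, -20].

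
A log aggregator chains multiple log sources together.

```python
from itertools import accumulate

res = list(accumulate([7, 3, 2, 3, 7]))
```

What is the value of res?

Step 1: accumulate computes running sums:
  + 7 = 7
  + 3 = 10
  + 2 = 12
  + 3 = 15
  + 7 = 22
Therefore res = [7, 10, 12, 15, 22].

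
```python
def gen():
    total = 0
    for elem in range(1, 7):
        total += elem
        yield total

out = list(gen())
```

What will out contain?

Step 1: Generator accumulates running sum:
  elem=1: total = 1, yield 1
  elem=2: total = 3, yield 3
  elem=3: total = 6, yield 6
  elem=4: total = 10, yield 10
  elem=5: total = 15, yield 15
  elem=6: total = 21, yield 21
Therefore out = [1, 3, 6, 10, 15, 21].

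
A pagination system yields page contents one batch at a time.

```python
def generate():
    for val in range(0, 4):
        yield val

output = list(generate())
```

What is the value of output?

Step 1: The generator yields each value from range(0, 4).
Step 2: list() consumes all yields: [0, 1, 2, 3].
Therefore output = [0, 1, 2, 3].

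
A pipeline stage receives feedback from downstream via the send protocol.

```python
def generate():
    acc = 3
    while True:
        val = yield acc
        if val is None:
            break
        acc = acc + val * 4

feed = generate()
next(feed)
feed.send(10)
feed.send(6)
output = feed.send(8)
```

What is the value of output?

Step 1: next() -> yield acc=3.
Step 2: send(10) -> val=10, acc = 3 + 10*4 = 43, yield 43.
Step 3: send(6) -> val=6, acc = 43 + 6*4 = 67, yield 67.
Step 4: send(8) -> val=8, acc = 67 + 8*4 = 99, yield 99.
Therefore output = 99.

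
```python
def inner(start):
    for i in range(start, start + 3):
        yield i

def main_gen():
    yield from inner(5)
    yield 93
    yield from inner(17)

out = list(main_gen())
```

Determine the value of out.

Step 1: main_gen() delegates to inner(5):
  yield 5
  yield 6
  yield 7
Step 2: yield 93
Step 3: Delegates to inner(17):
  yield 17
  yield 18
  yield 19
Therefore out = [5, 6, 7, 93, 17, 18, 19].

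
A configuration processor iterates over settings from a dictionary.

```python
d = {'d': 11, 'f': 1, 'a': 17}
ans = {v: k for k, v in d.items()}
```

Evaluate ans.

Step 1: Invert dict (swap keys and values):
  'd': 11 -> 11: 'd'
  'f': 1 -> 1: 'f'
  'a': 17 -> 17: 'a'
Therefore ans = {11: 'd', 1: 'f', 17: 'a'}.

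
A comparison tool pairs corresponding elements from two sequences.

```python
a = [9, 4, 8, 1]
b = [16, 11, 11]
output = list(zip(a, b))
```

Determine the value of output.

Step 1: zip stops at shortest (len(a)=4, len(b)=3):
  Index 0: (9, 16)
  Index 1: (4, 11)
  Index 2: (8, 11)
Step 2: Last element of a (1) has no pair, dropped.
Therefore output = [(9, 16), (4, 11), (8, 11)].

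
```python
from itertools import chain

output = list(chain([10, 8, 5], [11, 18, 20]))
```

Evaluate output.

Step 1: chain() concatenates iterables: [10, 8, 5] + [11, 18, 20].
Therefore output = [10, 8, 5, 11, 18, 20].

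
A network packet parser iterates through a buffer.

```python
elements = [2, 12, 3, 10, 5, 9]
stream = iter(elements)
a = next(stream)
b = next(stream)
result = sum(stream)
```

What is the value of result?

Step 1: Create iterator over [2, 12, 3, 10, 5, 9].
Step 2: a = next() = 2, b = next() = 12.
Step 3: sum() of remaining [3, 10, 5, 9] = 27.
Therefore result = 27.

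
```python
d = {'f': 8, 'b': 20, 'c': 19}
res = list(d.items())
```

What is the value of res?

Step 1: d.items() returns (key, value) pairs in insertion order.
Therefore res = [('f', 8), ('b', 20), ('c', 19)].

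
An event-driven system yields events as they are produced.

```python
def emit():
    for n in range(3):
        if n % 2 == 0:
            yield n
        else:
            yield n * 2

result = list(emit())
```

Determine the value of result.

Step 1: For each n in range(3), yield n if even, else n*2:
  n=0 (even): yield 0
  n=1 (odd): yield 1*2 = 2
  n=2 (even): yield 2
Therefore result = [0, 2, 2].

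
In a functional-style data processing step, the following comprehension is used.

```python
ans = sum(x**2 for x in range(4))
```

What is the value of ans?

Step 1: Compute x**2 for each x in range(4):
  x=0: 0**2 = 0
  x=1: 1**2 = 1
  x=2: 2**2 = 4
  x=3: 3**2 = 9
Step 2: sum = 0 + 1 + 4 + 9 = 14.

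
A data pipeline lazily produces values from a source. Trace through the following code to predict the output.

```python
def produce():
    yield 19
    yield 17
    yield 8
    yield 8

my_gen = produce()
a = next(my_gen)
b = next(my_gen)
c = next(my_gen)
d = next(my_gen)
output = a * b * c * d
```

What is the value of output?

Step 1: Create generator and consume all values:
  a = next(my_gen) = 19
  b = next(my_gen) = 17
  c = next(my_gen) = 8
  d = next(my_gen) = 8
Step 2: output = 19 * 17 * 8 * 8 = 20672.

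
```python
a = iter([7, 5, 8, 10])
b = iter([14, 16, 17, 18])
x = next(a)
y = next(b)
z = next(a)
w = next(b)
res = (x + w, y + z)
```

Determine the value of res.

Step 1: a iterates [7, 5, 8, 10], b iterates [14, 16, 17, 18].
Step 2: x = next(a) = 7, y = next(b) = 14.
Step 3: z = next(a) = 5, w = next(b) = 16.
Step 4: res = (7 + 16, 14 + 5) = (23, 19).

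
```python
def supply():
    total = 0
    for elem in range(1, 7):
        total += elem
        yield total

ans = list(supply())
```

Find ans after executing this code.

Step 1: Generator accumulates running sum:
  elem=1: total = 1, yield 1
  elem=2: total = 3, yield 3
  elem=3: total = 6, yield 6
  elem=4: total = 10, yield 10
  elem=5: total = 15, yield 15
  elem=6: total = 21, yield 21
Therefore ans = [1, 3, 6, 10, 15, 21].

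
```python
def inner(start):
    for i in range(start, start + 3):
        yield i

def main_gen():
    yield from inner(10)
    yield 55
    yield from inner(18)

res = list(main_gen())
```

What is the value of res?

Step 1: main_gen() delegates to inner(10):
  yield 10
  yield 11
  yield 12
Step 2: yield 55
Step 3: Delegates to inner(18):
  yield 18
  yield 19
  yield 20
Therefore res = [10, 11, 12, 55, 18, 19, 20].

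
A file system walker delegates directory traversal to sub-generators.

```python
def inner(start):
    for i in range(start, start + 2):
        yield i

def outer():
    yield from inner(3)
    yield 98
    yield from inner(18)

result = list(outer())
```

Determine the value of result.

Step 1: outer() delegates to inner(3):
  yield 3
  yield 4
Step 2: yield 98
Step 3: Delegates to inner(18):
  yield 18
  yield 19
Therefore result = [3, 4, 98, 18, 19].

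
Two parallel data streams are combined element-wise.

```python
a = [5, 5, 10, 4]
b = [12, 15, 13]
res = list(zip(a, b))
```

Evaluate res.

Step 1: zip stops at shortest (len(a)=4, len(b)=3):
  Index 0: (5, 12)
  Index 1: (5, 15)
  Index 2: (10, 13)
Step 2: Last element of a (4) has no pair, dropped.
Therefore res = [(5, 12), (5, 15), (10, 13)].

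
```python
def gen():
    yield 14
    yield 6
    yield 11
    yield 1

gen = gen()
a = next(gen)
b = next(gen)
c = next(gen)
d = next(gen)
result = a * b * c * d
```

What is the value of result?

Step 1: Create generator and consume all values:
  a = next(gen) = 14
  b = next(gen) = 6
  c = next(gen) = 11
  d = next(gen) = 1
Step 2: result = 14 * 6 * 11 * 1 = 924.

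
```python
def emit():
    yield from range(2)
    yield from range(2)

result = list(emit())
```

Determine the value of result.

Step 1: Trace yields in order:
  yield 0
  yield 1
  yield 0
  yield 1
Therefore result = [0, 1, 0, 1].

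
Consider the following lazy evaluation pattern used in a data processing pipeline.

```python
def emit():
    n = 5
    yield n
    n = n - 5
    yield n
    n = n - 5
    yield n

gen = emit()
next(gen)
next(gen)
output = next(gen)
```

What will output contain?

Step 1: Trace through generator execution:
  Yield 1: n starts at 5, yield 5
  Yield 2: n = 5 - 5 = 0, yield 0
  Yield 3: n = 0 - 5 = -5, yield -5
Step 2: First next() gets 5, second next() gets the second value, third next() yields -5.
Therefore output = -5.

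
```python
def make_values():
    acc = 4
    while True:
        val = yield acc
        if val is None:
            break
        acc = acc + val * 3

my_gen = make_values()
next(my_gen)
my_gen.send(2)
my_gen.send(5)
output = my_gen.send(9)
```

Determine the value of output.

Step 1: next() -> yield acc=4.
Step 2: send(2) -> val=2, acc = 4 + 2*3 = 10, yield 10.
Step 3: send(5) -> val=5, acc = 10 + 5*3 = 25, yield 25.
Step 4: send(9) -> val=9, acc = 25 + 9*3 = 52, yield 52.
Therefore output = 52.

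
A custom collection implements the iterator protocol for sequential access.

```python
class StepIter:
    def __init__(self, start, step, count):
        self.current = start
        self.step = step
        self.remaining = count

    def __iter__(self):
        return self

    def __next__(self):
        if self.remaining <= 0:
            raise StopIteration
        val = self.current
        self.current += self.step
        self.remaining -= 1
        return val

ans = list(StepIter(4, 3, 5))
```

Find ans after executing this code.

Step 1: StepIter starts at 4, increments by 3, for 5 steps:
  Yield 4, then current += 3
  Yield 7, then current += 3
  Yield 10, then current += 3
  Yield 13, then current += 3
  Yield 16, then current += 3
Therefore ans = [4, 7, 10, 13, 16].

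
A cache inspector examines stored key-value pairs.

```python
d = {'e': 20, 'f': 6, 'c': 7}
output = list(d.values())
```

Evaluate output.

Step 1: d.values() returns the dictionary values in insertion order.
Therefore output = [20, 6, 7].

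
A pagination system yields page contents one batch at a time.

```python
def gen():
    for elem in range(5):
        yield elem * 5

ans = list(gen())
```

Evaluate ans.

Step 1: For each elem in range(5), yield elem * 5:
  elem=0: yield 0 * 5 = 0
  elem=1: yield 1 * 5 = 5
  elem=2: yield 2 * 5 = 10
  elem=3: yield 3 * 5 = 15
  elem=4: yield 4 * 5 = 20
Therefore ans = [0, 5, 10, 15, 20].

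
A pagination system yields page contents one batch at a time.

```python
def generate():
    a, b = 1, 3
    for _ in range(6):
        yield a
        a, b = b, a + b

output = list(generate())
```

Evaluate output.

Step 1: Fibonacci-like sequence starting with a=1, b=3:
  Iteration 1: yield a=1, then a,b = 3,4
  Iteration 2: yield a=3, then a,b = 4,7
  Iteration 3: yield a=4, then a,b = 7,11
  Iteration 4: yield a=7, then a,b = 11,18
  Iteration 5: yield a=11, then a,b = 18,29
  Iteration 6: yield a=18, then a,b = 29,47
Therefore output = [1, 3, 4, 7, 11, 18].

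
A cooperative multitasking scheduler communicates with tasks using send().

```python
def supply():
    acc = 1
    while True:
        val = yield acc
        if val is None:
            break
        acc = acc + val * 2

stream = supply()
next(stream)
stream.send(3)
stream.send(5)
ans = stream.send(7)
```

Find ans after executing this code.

Step 1: next() -> yield acc=1.
Step 2: send(3) -> val=3, acc = 1 + 3*2 = 7, yield 7.
Step 3: send(5) -> val=5, acc = 7 + 5*2 = 17, yield 17.
Step 4: send(7) -> val=7, acc = 17 + 7*2 = 31, yield 31.
Therefore ans = 31.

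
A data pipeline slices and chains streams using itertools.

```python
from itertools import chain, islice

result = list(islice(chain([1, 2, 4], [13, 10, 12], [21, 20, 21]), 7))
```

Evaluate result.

Step 1: chain([1, 2, 4], [13, 10, 12], [21, 20, 21]) = [1, 2, 4, 13, 10, 12, 21, 20, 21].
Step 2: islice takes first 7 elements: [1, 2, 4, 13, 10, 12, 21].
Therefore result = [1, 2, 4, 13, 10, 12, 21].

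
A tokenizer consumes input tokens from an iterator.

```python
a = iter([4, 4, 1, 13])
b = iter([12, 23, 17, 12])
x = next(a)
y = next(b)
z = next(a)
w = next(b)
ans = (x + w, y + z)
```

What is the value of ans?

Step 1: a iterates [4, 4, 1, 13], b iterates [12, 23, 17, 12].
Step 2: x = next(a) = 4, y = next(b) = 12.
Step 3: z = next(a) = 4, w = next(b) = 23.
Step 4: ans = (4 + 23, 12 + 4) = (27, 16).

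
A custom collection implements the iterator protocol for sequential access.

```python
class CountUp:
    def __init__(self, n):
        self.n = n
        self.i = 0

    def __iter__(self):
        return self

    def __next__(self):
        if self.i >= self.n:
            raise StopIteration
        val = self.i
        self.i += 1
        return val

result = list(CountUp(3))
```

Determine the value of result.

Step 1: CountUp(3) creates an iterator counting 0 to 2.
Step 2: list() consumes all values: [0, 1, 2].
Therefore result = [0, 1, 2].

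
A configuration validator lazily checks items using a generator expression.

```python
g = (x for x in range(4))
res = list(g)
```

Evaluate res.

Step 1: Generator expression iterates range(4): [0, 1, 2, 3].
Step 2: list() collects all values.
Therefore res = [0, 1, 2, 3].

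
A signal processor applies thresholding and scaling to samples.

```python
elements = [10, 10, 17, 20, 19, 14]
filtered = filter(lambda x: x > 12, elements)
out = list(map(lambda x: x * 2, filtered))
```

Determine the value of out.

Step 1: Filter elements for elements > 12:
  10: removed
  10: removed
  17: kept
  20: kept
  19: kept
  14: kept
Step 2: Map x * 2 on filtered [17, 20, 19, 14]:
  17 -> 34
  20 -> 40
  19 -> 38
  14 -> 28
Therefore out = [34, 40, 38, 28].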